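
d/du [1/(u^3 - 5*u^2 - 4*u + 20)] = (-3*u^2 + 10*u + 4)/(u^3 - 5*u^2 - 4*u + 20)^2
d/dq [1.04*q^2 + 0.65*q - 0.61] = 2.08*q + 0.65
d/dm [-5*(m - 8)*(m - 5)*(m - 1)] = -15*m^2 + 140*m - 265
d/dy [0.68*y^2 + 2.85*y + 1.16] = 1.36*y + 2.85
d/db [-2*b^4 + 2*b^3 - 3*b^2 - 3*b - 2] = -8*b^3 + 6*b^2 - 6*b - 3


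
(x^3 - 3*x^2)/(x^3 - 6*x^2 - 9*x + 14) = x^2*(x - 3)/(x^3 - 6*x^2 - 9*x + 14)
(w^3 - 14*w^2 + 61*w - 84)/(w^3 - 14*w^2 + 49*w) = (w^2 - 7*w + 12)/(w*(w - 7))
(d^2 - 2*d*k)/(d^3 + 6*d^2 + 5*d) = (d - 2*k)/(d^2 + 6*d + 5)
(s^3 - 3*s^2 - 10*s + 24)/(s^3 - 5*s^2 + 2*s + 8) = (s + 3)/(s + 1)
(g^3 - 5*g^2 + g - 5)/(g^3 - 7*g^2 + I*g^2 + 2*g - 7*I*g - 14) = (g^2 + g*(-5 + I) - 5*I)/(g^2 + g*(-7 + 2*I) - 14*I)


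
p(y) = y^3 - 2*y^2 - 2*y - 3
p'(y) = 3*y^2 - 4*y - 2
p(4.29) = 30.57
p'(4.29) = 36.05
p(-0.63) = -2.78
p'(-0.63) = 1.71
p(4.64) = 44.56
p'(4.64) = 44.03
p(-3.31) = -54.56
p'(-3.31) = 44.11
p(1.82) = -7.24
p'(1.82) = 0.66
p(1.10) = -6.29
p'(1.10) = -2.77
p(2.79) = -2.43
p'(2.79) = 10.19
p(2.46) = -5.14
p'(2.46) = 6.31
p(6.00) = 129.00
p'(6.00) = 82.00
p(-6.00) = -279.00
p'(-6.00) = 130.00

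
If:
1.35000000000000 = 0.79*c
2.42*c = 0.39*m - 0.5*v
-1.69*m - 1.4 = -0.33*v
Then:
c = 1.71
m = -2.88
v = -10.52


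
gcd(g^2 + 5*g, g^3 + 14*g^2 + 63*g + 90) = g + 5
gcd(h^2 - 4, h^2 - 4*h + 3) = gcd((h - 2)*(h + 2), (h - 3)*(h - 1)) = 1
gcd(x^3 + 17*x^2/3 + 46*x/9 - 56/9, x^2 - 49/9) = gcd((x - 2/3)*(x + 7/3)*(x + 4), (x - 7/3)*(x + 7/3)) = x + 7/3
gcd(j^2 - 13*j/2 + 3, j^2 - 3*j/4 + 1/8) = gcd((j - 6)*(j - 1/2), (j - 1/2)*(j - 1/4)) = j - 1/2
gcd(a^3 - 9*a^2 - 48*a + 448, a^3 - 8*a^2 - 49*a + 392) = a^2 - a - 56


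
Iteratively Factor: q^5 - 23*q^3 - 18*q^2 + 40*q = (q + 2)*(q^4 - 2*q^3 - 19*q^2 + 20*q) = (q + 2)*(q + 4)*(q^3 - 6*q^2 + 5*q) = q*(q + 2)*(q + 4)*(q^2 - 6*q + 5) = q*(q - 5)*(q + 2)*(q + 4)*(q - 1)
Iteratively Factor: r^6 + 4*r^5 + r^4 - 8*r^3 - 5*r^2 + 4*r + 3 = (r - 1)*(r^5 + 5*r^4 + 6*r^3 - 2*r^2 - 7*r - 3) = (r - 1)*(r + 1)*(r^4 + 4*r^3 + 2*r^2 - 4*r - 3) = (r - 1)*(r + 1)^2*(r^3 + 3*r^2 - r - 3) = (r - 1)^2*(r + 1)^2*(r^2 + 4*r + 3) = (r - 1)^2*(r + 1)^3*(r + 3)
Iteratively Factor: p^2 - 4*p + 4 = (p - 2)*(p - 2)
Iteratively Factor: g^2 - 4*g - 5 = (g - 5)*(g + 1)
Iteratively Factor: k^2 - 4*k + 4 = (k - 2)*(k - 2)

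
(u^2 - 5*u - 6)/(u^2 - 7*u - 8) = (u - 6)/(u - 8)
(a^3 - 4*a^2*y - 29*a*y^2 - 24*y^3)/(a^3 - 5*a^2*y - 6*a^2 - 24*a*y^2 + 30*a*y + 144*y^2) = (a + y)/(a - 6)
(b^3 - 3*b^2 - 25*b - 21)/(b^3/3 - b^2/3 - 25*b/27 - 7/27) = 27*(b^2 - 4*b - 21)/(9*b^2 - 18*b - 7)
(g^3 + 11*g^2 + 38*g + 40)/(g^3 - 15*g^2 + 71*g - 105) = (g^3 + 11*g^2 + 38*g + 40)/(g^3 - 15*g^2 + 71*g - 105)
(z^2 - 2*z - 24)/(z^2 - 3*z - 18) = (z + 4)/(z + 3)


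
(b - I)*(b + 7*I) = b^2 + 6*I*b + 7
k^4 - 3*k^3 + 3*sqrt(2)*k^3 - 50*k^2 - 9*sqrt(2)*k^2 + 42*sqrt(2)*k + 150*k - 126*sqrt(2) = (k - 3)*(k - 3*sqrt(2))*(k - sqrt(2))*(k + 7*sqrt(2))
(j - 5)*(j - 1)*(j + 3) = j^3 - 3*j^2 - 13*j + 15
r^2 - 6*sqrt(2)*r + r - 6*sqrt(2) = (r + 1)*(r - 6*sqrt(2))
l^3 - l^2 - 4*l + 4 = (l - 2)*(l - 1)*(l + 2)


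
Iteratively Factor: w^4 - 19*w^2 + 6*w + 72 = (w - 3)*(w^3 + 3*w^2 - 10*w - 24) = (w - 3)*(w + 4)*(w^2 - w - 6) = (w - 3)*(w + 2)*(w + 4)*(w - 3)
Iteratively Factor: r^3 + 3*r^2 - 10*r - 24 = (r + 2)*(r^2 + r - 12) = (r - 3)*(r + 2)*(r + 4)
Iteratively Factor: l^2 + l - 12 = (l + 4)*(l - 3)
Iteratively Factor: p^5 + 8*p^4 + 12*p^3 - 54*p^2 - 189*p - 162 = (p - 3)*(p^4 + 11*p^3 + 45*p^2 + 81*p + 54) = (p - 3)*(p + 3)*(p^3 + 8*p^2 + 21*p + 18) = (p - 3)*(p + 3)^2*(p^2 + 5*p + 6) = (p - 3)*(p + 2)*(p + 3)^2*(p + 3)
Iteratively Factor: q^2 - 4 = (q - 2)*(q + 2)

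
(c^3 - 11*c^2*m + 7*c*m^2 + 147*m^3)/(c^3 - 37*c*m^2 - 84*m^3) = (c - 7*m)/(c + 4*m)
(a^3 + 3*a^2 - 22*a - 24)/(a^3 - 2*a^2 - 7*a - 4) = (a + 6)/(a + 1)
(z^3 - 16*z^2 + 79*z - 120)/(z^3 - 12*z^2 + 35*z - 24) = (z - 5)/(z - 1)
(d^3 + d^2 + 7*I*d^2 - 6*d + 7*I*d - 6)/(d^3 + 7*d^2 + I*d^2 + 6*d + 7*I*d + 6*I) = (d + 6*I)/(d + 6)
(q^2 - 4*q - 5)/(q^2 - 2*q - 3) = (q - 5)/(q - 3)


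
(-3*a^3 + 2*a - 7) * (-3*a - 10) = 9*a^4 + 30*a^3 - 6*a^2 + a + 70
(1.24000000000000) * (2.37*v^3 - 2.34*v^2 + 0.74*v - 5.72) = 2.9388*v^3 - 2.9016*v^2 + 0.9176*v - 7.0928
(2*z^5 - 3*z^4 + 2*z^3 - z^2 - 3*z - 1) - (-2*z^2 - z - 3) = 2*z^5 - 3*z^4 + 2*z^3 + z^2 - 2*z + 2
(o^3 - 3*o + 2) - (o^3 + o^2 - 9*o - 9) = -o^2 + 6*o + 11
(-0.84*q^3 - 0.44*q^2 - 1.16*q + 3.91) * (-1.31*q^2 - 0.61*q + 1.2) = 1.1004*q^5 + 1.0888*q^4 + 0.78*q^3 - 4.9425*q^2 - 3.7771*q + 4.692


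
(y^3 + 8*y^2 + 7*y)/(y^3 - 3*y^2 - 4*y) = (y + 7)/(y - 4)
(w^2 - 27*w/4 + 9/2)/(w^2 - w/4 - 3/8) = 2*(w - 6)/(2*w + 1)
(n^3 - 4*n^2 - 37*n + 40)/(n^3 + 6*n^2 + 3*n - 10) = (n - 8)/(n + 2)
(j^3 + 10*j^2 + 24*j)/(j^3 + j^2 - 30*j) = (j + 4)/(j - 5)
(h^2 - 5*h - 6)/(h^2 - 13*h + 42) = (h + 1)/(h - 7)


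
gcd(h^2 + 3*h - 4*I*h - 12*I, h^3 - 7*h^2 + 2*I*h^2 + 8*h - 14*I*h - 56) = 1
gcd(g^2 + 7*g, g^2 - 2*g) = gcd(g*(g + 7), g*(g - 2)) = g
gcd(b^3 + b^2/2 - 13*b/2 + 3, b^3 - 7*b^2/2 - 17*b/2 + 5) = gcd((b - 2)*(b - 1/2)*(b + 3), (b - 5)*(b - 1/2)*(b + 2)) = b - 1/2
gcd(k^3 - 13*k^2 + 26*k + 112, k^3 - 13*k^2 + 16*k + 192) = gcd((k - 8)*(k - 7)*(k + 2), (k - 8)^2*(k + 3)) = k - 8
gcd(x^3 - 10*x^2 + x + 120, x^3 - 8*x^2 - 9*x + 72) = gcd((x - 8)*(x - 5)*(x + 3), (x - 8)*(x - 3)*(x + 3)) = x^2 - 5*x - 24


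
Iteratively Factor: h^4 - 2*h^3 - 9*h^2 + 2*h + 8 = (h + 1)*(h^3 - 3*h^2 - 6*h + 8) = (h + 1)*(h + 2)*(h^2 - 5*h + 4) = (h - 1)*(h + 1)*(h + 2)*(h - 4)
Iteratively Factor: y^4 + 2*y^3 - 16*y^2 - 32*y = (y)*(y^3 + 2*y^2 - 16*y - 32) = y*(y - 4)*(y^2 + 6*y + 8) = y*(y - 4)*(y + 4)*(y + 2)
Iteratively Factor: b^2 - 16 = (b + 4)*(b - 4)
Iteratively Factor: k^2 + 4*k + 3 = (k + 1)*(k + 3)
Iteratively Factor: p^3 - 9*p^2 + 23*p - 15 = (p - 3)*(p^2 - 6*p + 5) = (p - 3)*(p - 1)*(p - 5)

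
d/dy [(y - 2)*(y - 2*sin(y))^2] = (y - 2*sin(y))*(y + (4 - 2*y)*(2*cos(y) - 1) - 2*sin(y))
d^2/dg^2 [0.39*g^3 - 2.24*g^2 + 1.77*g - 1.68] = 2.34*g - 4.48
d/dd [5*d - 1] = 5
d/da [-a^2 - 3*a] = -2*a - 3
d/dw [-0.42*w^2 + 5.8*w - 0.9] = 5.8 - 0.84*w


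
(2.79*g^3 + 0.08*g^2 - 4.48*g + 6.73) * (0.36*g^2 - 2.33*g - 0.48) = 1.0044*g^5 - 6.4719*g^4 - 3.1384*g^3 + 12.8228*g^2 - 13.5305*g - 3.2304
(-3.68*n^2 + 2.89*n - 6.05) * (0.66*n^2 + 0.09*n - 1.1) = -2.4288*n^4 + 1.5762*n^3 + 0.315100000000001*n^2 - 3.7235*n + 6.655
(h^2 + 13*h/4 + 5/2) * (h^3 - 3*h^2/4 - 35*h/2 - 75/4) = h^5 + 5*h^4/2 - 279*h^3/16 - 155*h^2/2 - 1675*h/16 - 375/8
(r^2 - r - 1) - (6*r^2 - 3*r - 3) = -5*r^2 + 2*r + 2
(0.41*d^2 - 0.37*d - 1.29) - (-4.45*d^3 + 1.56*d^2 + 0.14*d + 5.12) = 4.45*d^3 - 1.15*d^2 - 0.51*d - 6.41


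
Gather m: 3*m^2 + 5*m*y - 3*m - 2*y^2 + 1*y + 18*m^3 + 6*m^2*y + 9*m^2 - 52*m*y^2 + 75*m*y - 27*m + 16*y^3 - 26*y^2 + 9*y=18*m^3 + m^2*(6*y + 12) + m*(-52*y^2 + 80*y - 30) + 16*y^3 - 28*y^2 + 10*y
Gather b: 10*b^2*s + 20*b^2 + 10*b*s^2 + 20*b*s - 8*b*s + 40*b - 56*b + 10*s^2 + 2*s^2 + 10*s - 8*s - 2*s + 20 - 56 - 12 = b^2*(10*s + 20) + b*(10*s^2 + 12*s - 16) + 12*s^2 - 48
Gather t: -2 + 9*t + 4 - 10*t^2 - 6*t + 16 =-10*t^2 + 3*t + 18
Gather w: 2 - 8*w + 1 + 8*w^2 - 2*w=8*w^2 - 10*w + 3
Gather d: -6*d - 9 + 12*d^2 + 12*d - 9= 12*d^2 + 6*d - 18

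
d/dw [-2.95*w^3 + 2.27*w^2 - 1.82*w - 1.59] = -8.85*w^2 + 4.54*w - 1.82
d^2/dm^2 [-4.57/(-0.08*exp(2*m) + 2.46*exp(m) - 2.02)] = ((11.2422 - 1.4624*exp(m))*(0.08*exp(2*m) - 2.46*exp(m) + 2.02) + 4.57*(0.16*exp(m) - 2.46)*(0.32*exp(m) - 4.92)*exp(m))*exp(m)/(0.08*exp(2*m) - 2.46*exp(m) + 2.02)^3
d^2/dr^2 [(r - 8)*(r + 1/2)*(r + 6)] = 6*r - 3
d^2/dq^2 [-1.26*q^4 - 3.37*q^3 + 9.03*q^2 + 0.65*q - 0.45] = -15.12*q^2 - 20.22*q + 18.06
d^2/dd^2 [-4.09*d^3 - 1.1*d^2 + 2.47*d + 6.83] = -24.54*d - 2.2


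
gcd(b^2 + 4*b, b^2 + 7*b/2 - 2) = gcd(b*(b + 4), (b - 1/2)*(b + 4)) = b + 4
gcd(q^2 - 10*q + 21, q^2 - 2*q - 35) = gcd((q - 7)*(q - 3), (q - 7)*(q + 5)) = q - 7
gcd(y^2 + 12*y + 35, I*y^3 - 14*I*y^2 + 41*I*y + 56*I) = 1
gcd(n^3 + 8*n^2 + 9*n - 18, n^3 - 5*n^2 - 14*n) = 1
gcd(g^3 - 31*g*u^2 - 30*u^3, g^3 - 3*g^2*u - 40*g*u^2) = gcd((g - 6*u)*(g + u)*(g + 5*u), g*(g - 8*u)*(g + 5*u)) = g + 5*u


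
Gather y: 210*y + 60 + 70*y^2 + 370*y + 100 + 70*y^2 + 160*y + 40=140*y^2 + 740*y + 200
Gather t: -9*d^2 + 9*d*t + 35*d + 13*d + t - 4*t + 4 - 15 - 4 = -9*d^2 + 48*d + t*(9*d - 3) - 15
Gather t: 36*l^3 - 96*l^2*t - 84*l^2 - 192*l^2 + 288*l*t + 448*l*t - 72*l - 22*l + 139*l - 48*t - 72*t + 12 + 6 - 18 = 36*l^3 - 276*l^2 + 45*l + t*(-96*l^2 + 736*l - 120)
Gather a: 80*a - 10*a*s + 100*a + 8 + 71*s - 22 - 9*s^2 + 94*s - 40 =a*(180 - 10*s) - 9*s^2 + 165*s - 54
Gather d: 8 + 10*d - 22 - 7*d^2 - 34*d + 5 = -7*d^2 - 24*d - 9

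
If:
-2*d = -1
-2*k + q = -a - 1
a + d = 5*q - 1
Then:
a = 5*q - 3/2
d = 1/2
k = 3*q - 1/4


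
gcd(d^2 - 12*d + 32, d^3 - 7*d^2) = 1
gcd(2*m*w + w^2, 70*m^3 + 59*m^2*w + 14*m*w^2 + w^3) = 2*m + w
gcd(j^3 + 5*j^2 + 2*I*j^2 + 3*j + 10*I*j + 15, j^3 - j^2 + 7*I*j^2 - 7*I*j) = 1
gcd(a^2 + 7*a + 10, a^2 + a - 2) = a + 2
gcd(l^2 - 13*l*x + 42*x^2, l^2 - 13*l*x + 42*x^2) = l^2 - 13*l*x + 42*x^2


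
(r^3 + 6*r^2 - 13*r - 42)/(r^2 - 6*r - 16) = (r^2 + 4*r - 21)/(r - 8)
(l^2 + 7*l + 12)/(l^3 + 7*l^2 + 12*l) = 1/l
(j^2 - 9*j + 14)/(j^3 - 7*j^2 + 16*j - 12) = (j - 7)/(j^2 - 5*j + 6)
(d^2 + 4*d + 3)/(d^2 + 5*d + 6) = (d + 1)/(d + 2)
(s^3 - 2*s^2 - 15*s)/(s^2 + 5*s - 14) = s*(s^2 - 2*s - 15)/(s^2 + 5*s - 14)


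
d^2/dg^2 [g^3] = 6*g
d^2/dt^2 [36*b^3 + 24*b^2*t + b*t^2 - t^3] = 2*b - 6*t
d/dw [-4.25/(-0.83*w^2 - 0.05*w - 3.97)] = (-7.055*w - 0.2125)/(0.83*w^2 + 0.05*w + 3.97)^2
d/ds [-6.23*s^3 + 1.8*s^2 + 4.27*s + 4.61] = -18.69*s^2 + 3.6*s + 4.27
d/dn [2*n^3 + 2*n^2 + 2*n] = 6*n^2 + 4*n + 2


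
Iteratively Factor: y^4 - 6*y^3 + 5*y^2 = (y)*(y^3 - 6*y^2 + 5*y) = y^2*(y^2 - 6*y + 5) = y^2*(y - 5)*(y - 1)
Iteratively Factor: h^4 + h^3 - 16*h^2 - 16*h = (h)*(h^3 + h^2 - 16*h - 16) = h*(h - 4)*(h^2 + 5*h + 4) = h*(h - 4)*(h + 4)*(h + 1)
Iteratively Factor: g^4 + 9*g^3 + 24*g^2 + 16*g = (g + 4)*(g^3 + 5*g^2 + 4*g) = (g + 1)*(g + 4)*(g^2 + 4*g) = g*(g + 1)*(g + 4)*(g + 4)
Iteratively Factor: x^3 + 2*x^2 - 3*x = (x)*(x^2 + 2*x - 3) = x*(x - 1)*(x + 3)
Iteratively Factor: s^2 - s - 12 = (s + 3)*(s - 4)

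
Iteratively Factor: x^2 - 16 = (x + 4)*(x - 4)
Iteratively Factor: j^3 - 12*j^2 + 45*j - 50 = (j - 2)*(j^2 - 10*j + 25) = (j - 5)*(j - 2)*(j - 5)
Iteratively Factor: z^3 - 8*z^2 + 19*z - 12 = (z - 1)*(z^2 - 7*z + 12) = (z - 4)*(z - 1)*(z - 3)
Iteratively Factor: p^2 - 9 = (p + 3)*(p - 3)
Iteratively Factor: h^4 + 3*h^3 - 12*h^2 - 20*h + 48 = (h - 2)*(h^3 + 5*h^2 - 2*h - 24) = (h - 2)^2*(h^2 + 7*h + 12) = (h - 2)^2*(h + 3)*(h + 4)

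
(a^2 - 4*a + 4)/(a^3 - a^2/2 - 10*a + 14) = 2/(2*a + 7)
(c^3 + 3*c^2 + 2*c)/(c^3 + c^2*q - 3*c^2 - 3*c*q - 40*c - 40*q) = c*(c^2 + 3*c + 2)/(c^3 + c^2*q - 3*c^2 - 3*c*q - 40*c - 40*q)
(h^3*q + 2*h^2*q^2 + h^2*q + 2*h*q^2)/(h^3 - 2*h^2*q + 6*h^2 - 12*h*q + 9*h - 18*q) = h*q*(h^2 + 2*h*q + h + 2*q)/(h^3 - 2*h^2*q + 6*h^2 - 12*h*q + 9*h - 18*q)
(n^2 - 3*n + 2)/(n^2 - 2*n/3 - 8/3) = 3*(n - 1)/(3*n + 4)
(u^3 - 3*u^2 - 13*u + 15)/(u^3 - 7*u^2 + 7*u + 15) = (u^2 + 2*u - 3)/(u^2 - 2*u - 3)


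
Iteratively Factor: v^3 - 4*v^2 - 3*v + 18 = (v - 3)*(v^2 - v - 6) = (v - 3)^2*(v + 2)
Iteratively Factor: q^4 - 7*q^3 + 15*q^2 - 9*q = (q - 1)*(q^3 - 6*q^2 + 9*q) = (q - 3)*(q - 1)*(q^2 - 3*q) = (q - 3)^2*(q - 1)*(q)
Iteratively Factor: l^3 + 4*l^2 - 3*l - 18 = (l + 3)*(l^2 + l - 6) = (l + 3)^2*(l - 2)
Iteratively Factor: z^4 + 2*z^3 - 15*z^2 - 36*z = (z - 4)*(z^3 + 6*z^2 + 9*z) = z*(z - 4)*(z^2 + 6*z + 9) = z*(z - 4)*(z + 3)*(z + 3)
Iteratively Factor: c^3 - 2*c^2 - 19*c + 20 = (c - 5)*(c^2 + 3*c - 4) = (c - 5)*(c + 4)*(c - 1)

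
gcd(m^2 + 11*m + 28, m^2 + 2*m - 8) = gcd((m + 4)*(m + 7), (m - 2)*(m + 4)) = m + 4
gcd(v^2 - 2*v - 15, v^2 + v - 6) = v + 3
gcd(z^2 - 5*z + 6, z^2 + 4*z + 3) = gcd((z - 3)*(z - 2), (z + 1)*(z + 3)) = 1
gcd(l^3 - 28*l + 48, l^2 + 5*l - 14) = l - 2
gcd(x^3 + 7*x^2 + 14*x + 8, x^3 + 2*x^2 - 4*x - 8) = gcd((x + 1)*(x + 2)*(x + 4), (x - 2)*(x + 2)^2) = x + 2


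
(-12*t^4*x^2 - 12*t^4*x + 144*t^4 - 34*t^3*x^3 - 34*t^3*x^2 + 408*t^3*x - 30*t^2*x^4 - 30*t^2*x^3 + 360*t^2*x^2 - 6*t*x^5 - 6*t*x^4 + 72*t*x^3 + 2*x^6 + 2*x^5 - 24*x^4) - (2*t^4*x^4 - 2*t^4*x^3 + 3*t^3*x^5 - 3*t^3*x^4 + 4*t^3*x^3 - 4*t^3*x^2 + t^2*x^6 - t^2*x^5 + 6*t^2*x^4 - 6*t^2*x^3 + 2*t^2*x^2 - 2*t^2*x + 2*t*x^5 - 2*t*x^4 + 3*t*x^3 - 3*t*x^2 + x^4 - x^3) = -2*t^4*x^4 + 2*t^4*x^3 - 12*t^4*x^2 - 12*t^4*x + 144*t^4 - 3*t^3*x^5 + 3*t^3*x^4 - 38*t^3*x^3 - 30*t^3*x^2 + 408*t^3*x - t^2*x^6 + t^2*x^5 - 36*t^2*x^4 - 24*t^2*x^3 + 358*t^2*x^2 + 2*t^2*x - 8*t*x^5 - 4*t*x^4 + 69*t*x^3 + 3*t*x^2 + 2*x^6 + 2*x^5 - 25*x^4 + x^3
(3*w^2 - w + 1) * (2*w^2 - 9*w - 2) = 6*w^4 - 29*w^3 + 5*w^2 - 7*w - 2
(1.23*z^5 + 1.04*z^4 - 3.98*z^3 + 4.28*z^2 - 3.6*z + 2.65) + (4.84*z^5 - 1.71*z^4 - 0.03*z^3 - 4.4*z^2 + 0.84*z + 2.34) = 6.07*z^5 - 0.67*z^4 - 4.01*z^3 - 0.12*z^2 - 2.76*z + 4.99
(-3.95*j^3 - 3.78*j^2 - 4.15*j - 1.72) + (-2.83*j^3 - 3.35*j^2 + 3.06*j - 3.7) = -6.78*j^3 - 7.13*j^2 - 1.09*j - 5.42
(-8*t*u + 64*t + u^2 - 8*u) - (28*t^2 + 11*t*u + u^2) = -28*t^2 - 19*t*u + 64*t - 8*u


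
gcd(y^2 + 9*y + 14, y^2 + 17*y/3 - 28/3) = y + 7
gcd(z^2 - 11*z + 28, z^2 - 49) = z - 7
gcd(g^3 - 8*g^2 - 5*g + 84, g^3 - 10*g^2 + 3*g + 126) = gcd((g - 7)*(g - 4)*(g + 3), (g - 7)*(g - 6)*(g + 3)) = g^2 - 4*g - 21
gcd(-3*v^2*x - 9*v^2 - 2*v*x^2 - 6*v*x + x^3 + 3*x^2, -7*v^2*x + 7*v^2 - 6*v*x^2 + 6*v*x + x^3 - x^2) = v + x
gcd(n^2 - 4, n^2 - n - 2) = n - 2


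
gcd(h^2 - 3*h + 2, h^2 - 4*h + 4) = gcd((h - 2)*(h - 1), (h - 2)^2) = h - 2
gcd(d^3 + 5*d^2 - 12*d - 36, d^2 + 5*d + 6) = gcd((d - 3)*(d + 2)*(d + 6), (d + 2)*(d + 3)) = d + 2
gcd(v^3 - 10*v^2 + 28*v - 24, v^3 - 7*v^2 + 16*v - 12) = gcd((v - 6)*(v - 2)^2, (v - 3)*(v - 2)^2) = v^2 - 4*v + 4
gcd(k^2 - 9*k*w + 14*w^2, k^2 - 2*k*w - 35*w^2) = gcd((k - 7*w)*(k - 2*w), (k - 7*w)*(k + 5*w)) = -k + 7*w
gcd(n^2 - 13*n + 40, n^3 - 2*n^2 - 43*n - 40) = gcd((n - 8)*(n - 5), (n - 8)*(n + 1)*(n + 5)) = n - 8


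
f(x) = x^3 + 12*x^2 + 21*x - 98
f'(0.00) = 21.00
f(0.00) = -98.00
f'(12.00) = 741.00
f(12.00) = 3610.00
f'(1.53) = 64.74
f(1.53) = -34.20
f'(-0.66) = 6.47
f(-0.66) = -106.92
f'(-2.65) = -21.53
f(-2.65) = -87.99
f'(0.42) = 31.61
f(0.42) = -86.99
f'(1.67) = 69.45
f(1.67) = -24.81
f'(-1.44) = -7.34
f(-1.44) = -106.34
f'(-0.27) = 14.74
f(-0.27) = -102.81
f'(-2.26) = -17.92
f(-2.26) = -95.71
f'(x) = 3*x^2 + 24*x + 21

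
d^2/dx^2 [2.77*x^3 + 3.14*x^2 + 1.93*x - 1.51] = 16.62*x + 6.28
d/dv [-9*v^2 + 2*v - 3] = 2 - 18*v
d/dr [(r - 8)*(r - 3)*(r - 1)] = 3*r^2 - 24*r + 35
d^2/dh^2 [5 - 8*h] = 0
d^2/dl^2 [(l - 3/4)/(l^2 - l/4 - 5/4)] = 2*(16*(1 - 3*l)*(-4*l^2 + l + 5) + (3 - 4*l)*(8*l - 1)^2)/(-4*l^2 + l + 5)^3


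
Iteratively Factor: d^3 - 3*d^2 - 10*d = (d - 5)*(d^2 + 2*d) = (d - 5)*(d + 2)*(d)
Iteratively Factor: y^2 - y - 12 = (y + 3)*(y - 4)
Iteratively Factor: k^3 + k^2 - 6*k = (k - 2)*(k^2 + 3*k) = (k - 2)*(k + 3)*(k)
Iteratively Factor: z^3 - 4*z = (z)*(z^2 - 4) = z*(z - 2)*(z + 2)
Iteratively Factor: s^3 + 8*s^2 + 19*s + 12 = (s + 4)*(s^2 + 4*s + 3) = (s + 1)*(s + 4)*(s + 3)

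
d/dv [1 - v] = -1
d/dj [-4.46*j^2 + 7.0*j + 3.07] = 7.0 - 8.92*j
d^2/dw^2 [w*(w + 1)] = 2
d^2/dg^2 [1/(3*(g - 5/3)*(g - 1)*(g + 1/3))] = 12*(243*g^4 - 756*g^3 + 756*g^2 - 288*g + 77)/(729*g^9 - 5103*g^8 + 13608*g^7 - 15984*g^6 + 4914*g^5 + 5418*g^4 - 3392*g^3 - 840*g^2 + 525*g + 125)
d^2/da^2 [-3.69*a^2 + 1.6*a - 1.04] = -7.38000000000000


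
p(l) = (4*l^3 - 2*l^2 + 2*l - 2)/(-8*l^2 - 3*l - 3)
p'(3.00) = -0.49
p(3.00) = -1.12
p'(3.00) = -0.49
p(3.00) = -1.12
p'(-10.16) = -0.50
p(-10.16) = 5.54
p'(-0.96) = -0.21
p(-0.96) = 1.24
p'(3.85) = -0.49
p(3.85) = -1.53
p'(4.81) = -0.49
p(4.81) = -2.01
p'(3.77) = -0.49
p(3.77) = -1.50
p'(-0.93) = -0.20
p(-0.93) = 1.24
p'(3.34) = -0.49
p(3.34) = -1.28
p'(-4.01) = -0.48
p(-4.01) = 2.51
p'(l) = (16*l + 3)*(4*l^3 - 2*l^2 + 2*l - 2)/(-8*l^2 - 3*l - 3)^2 + (12*l^2 - 4*l + 2)/(-8*l^2 - 3*l - 3) = 2*(-16*l^4 - 12*l^3 - 7*l^2 - 10*l - 6)/(64*l^4 + 48*l^3 + 57*l^2 + 18*l + 9)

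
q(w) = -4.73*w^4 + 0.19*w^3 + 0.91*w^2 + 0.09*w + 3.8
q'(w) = -18.92*w^3 + 0.57*w^2 + 1.82*w + 0.09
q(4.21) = -1451.41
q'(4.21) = -1393.93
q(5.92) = -5733.98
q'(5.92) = -3894.58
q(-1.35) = -10.84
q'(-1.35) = 45.22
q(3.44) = -639.75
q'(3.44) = -757.09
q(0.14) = 3.83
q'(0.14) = 0.30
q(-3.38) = -610.79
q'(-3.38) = 731.04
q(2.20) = -100.38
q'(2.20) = -194.61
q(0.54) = 3.74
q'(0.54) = -1.74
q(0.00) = 3.80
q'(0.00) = 0.09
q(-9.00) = -31095.34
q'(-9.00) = 13822.56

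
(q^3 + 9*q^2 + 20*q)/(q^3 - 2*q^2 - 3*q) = (q^2 + 9*q + 20)/(q^2 - 2*q - 3)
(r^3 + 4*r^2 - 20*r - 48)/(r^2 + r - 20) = (r^2 + 8*r + 12)/(r + 5)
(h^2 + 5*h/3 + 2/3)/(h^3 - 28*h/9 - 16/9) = 3*(h + 1)/(3*h^2 - 2*h - 8)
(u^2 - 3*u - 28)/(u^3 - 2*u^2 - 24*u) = (u - 7)/(u*(u - 6))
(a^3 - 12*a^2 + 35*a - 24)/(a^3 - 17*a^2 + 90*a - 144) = (a - 1)/(a - 6)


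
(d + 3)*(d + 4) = d^2 + 7*d + 12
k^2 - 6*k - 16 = (k - 8)*(k + 2)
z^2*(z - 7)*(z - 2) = z^4 - 9*z^3 + 14*z^2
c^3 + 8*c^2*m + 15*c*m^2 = c*(c + 3*m)*(c + 5*m)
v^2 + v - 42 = (v - 6)*(v + 7)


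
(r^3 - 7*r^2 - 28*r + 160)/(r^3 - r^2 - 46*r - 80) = (r - 4)/(r + 2)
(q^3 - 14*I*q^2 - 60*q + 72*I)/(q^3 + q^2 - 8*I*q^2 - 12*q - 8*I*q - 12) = (q - 6*I)/(q + 1)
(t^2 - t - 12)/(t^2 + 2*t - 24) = (t + 3)/(t + 6)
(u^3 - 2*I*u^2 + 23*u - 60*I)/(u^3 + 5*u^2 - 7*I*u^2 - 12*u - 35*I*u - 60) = (u + 5*I)/(u + 5)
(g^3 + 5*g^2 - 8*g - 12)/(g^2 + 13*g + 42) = (g^2 - g - 2)/(g + 7)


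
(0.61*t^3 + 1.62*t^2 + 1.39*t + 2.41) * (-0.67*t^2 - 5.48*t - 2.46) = -0.4087*t^5 - 4.4282*t^4 - 11.3095*t^3 - 13.2171*t^2 - 16.6262*t - 5.9286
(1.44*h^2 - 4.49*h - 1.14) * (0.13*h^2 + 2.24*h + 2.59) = 0.1872*h^4 + 2.6419*h^3 - 6.4762*h^2 - 14.1827*h - 2.9526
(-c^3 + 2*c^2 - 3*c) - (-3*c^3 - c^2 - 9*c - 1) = 2*c^3 + 3*c^2 + 6*c + 1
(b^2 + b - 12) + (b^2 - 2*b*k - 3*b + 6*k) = 2*b^2 - 2*b*k - 2*b + 6*k - 12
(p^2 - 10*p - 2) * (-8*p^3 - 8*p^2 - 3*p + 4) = -8*p^5 + 72*p^4 + 93*p^3 + 50*p^2 - 34*p - 8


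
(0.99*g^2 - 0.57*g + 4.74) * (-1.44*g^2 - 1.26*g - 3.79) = -1.4256*g^4 - 0.4266*g^3 - 9.8595*g^2 - 3.8121*g - 17.9646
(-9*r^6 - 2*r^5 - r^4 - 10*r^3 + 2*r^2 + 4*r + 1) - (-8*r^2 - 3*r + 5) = -9*r^6 - 2*r^5 - r^4 - 10*r^3 + 10*r^2 + 7*r - 4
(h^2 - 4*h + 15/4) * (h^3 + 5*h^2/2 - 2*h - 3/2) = h^5 - 3*h^4/2 - 33*h^3/4 + 127*h^2/8 - 3*h/2 - 45/8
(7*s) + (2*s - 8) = 9*s - 8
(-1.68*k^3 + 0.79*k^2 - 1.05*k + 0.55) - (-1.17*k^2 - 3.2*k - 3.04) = -1.68*k^3 + 1.96*k^2 + 2.15*k + 3.59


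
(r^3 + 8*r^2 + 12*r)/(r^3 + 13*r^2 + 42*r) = (r + 2)/(r + 7)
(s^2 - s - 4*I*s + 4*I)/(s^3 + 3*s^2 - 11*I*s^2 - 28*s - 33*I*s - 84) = (s - 1)/(s^2 + s*(3 - 7*I) - 21*I)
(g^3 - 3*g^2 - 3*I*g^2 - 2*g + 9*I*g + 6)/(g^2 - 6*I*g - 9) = (g^3 - 3*g^2*(1 + I) + g*(-2 + 9*I) + 6)/(g^2 - 6*I*g - 9)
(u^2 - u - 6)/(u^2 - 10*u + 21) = (u + 2)/(u - 7)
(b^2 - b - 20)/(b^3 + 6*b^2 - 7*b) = (b^2 - b - 20)/(b*(b^2 + 6*b - 7))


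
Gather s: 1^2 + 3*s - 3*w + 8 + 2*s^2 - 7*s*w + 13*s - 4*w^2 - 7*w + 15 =2*s^2 + s*(16 - 7*w) - 4*w^2 - 10*w + 24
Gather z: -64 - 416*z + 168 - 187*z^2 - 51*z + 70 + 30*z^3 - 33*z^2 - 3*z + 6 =30*z^3 - 220*z^2 - 470*z + 180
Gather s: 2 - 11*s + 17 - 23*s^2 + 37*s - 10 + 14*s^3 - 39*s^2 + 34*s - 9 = 14*s^3 - 62*s^2 + 60*s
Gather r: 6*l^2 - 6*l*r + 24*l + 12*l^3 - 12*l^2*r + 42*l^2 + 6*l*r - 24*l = 12*l^3 - 12*l^2*r + 48*l^2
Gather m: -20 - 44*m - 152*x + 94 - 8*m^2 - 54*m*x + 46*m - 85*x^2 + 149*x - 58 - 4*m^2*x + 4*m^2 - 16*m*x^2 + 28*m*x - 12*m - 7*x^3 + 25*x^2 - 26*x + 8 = m^2*(-4*x - 4) + m*(-16*x^2 - 26*x - 10) - 7*x^3 - 60*x^2 - 29*x + 24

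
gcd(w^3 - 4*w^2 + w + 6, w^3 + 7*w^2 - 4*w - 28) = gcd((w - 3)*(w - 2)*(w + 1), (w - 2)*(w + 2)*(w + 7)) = w - 2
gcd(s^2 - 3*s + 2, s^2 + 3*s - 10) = s - 2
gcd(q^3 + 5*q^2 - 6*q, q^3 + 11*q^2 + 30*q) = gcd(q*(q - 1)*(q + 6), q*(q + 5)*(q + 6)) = q^2 + 6*q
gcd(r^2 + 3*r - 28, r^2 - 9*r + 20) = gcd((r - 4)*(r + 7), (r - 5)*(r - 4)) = r - 4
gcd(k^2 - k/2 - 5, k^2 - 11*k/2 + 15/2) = k - 5/2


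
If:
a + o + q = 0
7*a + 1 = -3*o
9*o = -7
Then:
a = 4/21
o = -7/9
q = 37/63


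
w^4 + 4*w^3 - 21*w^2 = w^2*(w - 3)*(w + 7)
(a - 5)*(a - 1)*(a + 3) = a^3 - 3*a^2 - 13*a + 15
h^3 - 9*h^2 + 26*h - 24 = (h - 4)*(h - 3)*(h - 2)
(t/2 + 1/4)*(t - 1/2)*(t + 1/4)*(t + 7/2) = t^4/2 + 15*t^3/8 + 5*t^2/16 - 15*t/32 - 7/64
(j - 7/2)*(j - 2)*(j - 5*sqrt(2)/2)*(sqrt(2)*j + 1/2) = sqrt(2)*j^4 - 11*sqrt(2)*j^3/2 - 9*j^3/2 + 23*sqrt(2)*j^2/4 + 99*j^2/4 - 63*j/2 + 55*sqrt(2)*j/8 - 35*sqrt(2)/4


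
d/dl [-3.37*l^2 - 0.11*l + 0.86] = -6.74*l - 0.11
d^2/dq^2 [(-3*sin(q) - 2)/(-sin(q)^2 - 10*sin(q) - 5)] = (-3*sin(q)^5 + 22*sin(q)^4 + 36*sin(q)^3 + 2*sin(q)^2 + 55*sin(q) + 80)/(sin(q)^2 + 10*sin(q) + 5)^3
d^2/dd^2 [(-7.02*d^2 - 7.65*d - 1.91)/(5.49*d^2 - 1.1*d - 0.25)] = (4.54747350886464e-13*d^4 - 545.93109*d^3 - 403.215246*d^2 + 6.20918999999999*d - 6.53515)/(165.469149*d^6 - 99.46233*d^5 - 2.676375*d^4 + 7.7275*d^3 + 0.121875*d^2 - 0.20625*d - 0.015625)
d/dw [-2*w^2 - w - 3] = -4*w - 1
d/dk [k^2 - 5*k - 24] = 2*k - 5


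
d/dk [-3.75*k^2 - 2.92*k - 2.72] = -7.5*k - 2.92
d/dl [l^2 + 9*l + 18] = 2*l + 9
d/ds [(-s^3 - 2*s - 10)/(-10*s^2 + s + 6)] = (-(20*s - 1)*(s^3 + 2*s + 10) + (-3*s^2 - 2)*(-10*s^2 + s + 6))/(-10*s^2 + s + 6)^2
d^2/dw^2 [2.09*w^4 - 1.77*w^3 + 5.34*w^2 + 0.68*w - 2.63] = 25.08*w^2 - 10.62*w + 10.68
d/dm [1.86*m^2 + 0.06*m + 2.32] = 3.72*m + 0.06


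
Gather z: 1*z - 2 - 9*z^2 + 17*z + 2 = -9*z^2 + 18*z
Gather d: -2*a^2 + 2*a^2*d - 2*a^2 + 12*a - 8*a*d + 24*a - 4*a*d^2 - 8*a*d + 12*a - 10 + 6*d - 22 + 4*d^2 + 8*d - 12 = -4*a^2 + 48*a + d^2*(4 - 4*a) + d*(2*a^2 - 16*a + 14) - 44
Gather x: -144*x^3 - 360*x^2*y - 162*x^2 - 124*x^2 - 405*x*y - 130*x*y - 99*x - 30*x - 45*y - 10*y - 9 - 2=-144*x^3 + x^2*(-360*y - 286) + x*(-535*y - 129) - 55*y - 11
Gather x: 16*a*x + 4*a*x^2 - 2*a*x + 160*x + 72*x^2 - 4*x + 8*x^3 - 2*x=8*x^3 + x^2*(4*a + 72) + x*(14*a + 154)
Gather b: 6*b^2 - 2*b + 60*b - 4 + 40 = 6*b^2 + 58*b + 36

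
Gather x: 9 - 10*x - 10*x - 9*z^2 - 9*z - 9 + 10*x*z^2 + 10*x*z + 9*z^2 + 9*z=x*(10*z^2 + 10*z - 20)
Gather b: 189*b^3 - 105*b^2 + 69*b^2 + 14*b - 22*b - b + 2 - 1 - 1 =189*b^3 - 36*b^2 - 9*b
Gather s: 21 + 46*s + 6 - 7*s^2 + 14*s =-7*s^2 + 60*s + 27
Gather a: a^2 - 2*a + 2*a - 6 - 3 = a^2 - 9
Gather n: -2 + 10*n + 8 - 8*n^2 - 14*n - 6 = -8*n^2 - 4*n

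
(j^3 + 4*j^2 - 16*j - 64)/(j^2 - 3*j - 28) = (j^2 - 16)/(j - 7)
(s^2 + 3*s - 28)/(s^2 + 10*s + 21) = (s - 4)/(s + 3)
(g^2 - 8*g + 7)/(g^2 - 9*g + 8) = (g - 7)/(g - 8)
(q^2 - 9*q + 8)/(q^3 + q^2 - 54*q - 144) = (q - 1)/(q^2 + 9*q + 18)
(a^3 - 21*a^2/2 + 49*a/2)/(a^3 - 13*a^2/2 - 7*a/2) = (2*a - 7)/(2*a + 1)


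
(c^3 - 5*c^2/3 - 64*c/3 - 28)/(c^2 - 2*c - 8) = (c^2 - 11*c/3 - 14)/(c - 4)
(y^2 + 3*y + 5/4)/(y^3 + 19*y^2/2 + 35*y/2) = (y + 1/2)/(y*(y + 7))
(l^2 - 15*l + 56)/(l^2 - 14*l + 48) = (l - 7)/(l - 6)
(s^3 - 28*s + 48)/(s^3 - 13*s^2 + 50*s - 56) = (s + 6)/(s - 7)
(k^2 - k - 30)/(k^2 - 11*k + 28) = (k^2 - k - 30)/(k^2 - 11*k + 28)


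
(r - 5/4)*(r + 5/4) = r^2 - 25/16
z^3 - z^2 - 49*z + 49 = (z - 7)*(z - 1)*(z + 7)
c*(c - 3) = c^2 - 3*c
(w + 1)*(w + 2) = w^2 + 3*w + 2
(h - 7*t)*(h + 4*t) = h^2 - 3*h*t - 28*t^2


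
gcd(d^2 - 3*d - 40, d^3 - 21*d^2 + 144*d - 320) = d - 8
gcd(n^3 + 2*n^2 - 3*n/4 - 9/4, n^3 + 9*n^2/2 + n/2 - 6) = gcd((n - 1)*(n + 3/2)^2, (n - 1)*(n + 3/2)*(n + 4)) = n^2 + n/2 - 3/2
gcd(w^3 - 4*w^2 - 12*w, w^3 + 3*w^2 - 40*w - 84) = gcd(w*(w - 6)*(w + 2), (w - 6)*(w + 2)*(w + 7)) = w^2 - 4*w - 12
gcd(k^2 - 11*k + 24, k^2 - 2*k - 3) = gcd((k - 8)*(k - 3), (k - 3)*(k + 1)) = k - 3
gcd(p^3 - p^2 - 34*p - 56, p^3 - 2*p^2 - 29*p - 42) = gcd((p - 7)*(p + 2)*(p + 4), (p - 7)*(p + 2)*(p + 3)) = p^2 - 5*p - 14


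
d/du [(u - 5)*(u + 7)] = 2*u + 2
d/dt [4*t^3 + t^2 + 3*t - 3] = 12*t^2 + 2*t + 3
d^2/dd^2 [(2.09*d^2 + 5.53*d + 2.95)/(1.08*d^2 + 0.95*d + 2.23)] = (-3.5527136788005e-15*d^4 + 8.611704*d^3 - 9.55605600000001*d^2 - 61.750512*d - 11.528698)/(1.259712*d^6 + 3.32424*d^5 + 10.727316*d^4 + 14.585255*d^3 + 22.149921*d^2 + 14.172765*d + 11.089567)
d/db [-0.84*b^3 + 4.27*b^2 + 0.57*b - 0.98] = -2.52*b^2 + 8.54*b + 0.57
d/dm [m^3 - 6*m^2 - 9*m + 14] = 3*m^2 - 12*m - 9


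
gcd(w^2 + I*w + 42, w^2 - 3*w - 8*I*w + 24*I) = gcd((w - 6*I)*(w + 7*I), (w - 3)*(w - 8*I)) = 1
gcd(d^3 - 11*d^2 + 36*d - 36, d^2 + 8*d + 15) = 1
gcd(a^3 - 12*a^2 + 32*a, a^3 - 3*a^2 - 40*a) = a^2 - 8*a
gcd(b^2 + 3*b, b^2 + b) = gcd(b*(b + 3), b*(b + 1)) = b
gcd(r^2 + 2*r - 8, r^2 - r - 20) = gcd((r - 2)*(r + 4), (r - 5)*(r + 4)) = r + 4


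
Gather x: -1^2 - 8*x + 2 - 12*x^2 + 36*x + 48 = -12*x^2 + 28*x + 49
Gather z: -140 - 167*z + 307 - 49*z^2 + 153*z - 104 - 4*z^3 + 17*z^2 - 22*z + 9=-4*z^3 - 32*z^2 - 36*z + 72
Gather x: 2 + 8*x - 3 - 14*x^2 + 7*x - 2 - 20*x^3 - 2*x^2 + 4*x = -20*x^3 - 16*x^2 + 19*x - 3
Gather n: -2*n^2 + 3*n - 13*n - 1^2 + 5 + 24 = -2*n^2 - 10*n + 28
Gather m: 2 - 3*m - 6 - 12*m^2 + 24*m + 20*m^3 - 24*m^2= 20*m^3 - 36*m^2 + 21*m - 4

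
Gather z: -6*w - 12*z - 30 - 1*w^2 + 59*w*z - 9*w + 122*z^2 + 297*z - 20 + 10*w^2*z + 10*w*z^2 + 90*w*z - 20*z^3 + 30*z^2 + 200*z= -w^2 - 15*w - 20*z^3 + z^2*(10*w + 152) + z*(10*w^2 + 149*w + 485) - 50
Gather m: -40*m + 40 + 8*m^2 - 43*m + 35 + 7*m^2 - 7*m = 15*m^2 - 90*m + 75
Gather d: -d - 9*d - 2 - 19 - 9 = -10*d - 30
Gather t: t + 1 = t + 1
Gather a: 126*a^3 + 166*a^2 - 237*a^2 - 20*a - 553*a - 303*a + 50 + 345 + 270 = 126*a^3 - 71*a^2 - 876*a + 665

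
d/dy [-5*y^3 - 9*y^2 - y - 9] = -15*y^2 - 18*y - 1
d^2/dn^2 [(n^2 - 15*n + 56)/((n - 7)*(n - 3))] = -10/(n^3 - 9*n^2 + 27*n - 27)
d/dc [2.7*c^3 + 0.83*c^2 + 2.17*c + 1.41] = 8.1*c^2 + 1.66*c + 2.17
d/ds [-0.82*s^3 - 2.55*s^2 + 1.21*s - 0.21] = -2.46*s^2 - 5.1*s + 1.21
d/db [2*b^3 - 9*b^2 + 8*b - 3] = 6*b^2 - 18*b + 8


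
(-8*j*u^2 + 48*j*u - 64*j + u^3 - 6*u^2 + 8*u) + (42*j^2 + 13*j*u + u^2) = 42*j^2 - 8*j*u^2 + 61*j*u - 64*j + u^3 - 5*u^2 + 8*u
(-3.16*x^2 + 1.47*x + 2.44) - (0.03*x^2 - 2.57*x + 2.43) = -3.19*x^2 + 4.04*x + 0.00999999999999979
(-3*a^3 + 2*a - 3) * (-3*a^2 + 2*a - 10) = 9*a^5 - 6*a^4 + 24*a^3 + 13*a^2 - 26*a + 30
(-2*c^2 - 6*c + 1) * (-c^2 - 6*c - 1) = 2*c^4 + 18*c^3 + 37*c^2 - 1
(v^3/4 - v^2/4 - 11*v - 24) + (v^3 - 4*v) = 5*v^3/4 - v^2/4 - 15*v - 24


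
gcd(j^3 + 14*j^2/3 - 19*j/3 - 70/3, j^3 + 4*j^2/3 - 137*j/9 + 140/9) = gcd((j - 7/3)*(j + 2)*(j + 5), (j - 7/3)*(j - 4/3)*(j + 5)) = j^2 + 8*j/3 - 35/3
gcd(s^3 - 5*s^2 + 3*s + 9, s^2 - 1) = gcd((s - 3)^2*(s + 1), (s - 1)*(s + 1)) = s + 1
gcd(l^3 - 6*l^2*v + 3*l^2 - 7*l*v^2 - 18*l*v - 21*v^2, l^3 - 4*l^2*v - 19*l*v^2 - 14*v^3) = -l^2 + 6*l*v + 7*v^2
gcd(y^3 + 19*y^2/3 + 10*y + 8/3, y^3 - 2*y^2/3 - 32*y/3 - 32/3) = y + 2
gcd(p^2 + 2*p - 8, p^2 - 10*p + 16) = p - 2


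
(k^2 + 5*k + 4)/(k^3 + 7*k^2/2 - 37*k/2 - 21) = 2*(k + 4)/(2*k^2 + 5*k - 42)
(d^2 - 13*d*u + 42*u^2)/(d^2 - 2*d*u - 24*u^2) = (d - 7*u)/(d + 4*u)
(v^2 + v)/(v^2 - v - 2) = v/(v - 2)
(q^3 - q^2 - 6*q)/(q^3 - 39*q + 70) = q*(q^2 - q - 6)/(q^3 - 39*q + 70)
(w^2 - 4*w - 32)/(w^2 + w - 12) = (w - 8)/(w - 3)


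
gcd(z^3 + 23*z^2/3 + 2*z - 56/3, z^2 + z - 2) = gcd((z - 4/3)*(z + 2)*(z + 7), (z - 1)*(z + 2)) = z + 2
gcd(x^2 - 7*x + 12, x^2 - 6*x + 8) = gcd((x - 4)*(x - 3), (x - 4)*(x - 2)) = x - 4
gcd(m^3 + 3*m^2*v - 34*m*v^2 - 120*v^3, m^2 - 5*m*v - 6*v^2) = -m + 6*v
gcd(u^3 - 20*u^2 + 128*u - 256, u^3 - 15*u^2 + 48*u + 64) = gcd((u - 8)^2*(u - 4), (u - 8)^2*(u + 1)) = u^2 - 16*u + 64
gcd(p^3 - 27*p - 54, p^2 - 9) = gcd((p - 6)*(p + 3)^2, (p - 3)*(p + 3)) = p + 3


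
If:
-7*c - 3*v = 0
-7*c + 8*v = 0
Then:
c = 0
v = 0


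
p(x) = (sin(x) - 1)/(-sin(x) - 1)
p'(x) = cos(x)/(-sin(x) - 1) + (sin(x) - 1)*cos(x)/(-sin(x) - 1)^2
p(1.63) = 0.00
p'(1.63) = 0.03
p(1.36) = 0.01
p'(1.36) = -0.11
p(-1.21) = 30.06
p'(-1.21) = -170.32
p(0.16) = 0.73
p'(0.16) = -1.47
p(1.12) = 0.05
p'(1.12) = -0.24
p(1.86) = 0.02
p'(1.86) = 0.15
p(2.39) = 0.19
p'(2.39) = 0.52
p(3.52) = 2.17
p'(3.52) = 4.67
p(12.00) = 3.32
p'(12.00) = -7.86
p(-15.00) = 4.72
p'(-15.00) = 12.42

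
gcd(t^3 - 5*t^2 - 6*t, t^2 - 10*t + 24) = t - 6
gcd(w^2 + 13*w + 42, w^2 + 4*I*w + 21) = 1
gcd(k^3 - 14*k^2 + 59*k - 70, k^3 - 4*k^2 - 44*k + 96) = k - 2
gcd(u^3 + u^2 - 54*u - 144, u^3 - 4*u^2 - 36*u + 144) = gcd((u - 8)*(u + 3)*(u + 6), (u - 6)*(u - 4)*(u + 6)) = u + 6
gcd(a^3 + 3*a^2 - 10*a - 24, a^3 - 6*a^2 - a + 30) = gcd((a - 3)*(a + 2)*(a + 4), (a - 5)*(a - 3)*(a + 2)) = a^2 - a - 6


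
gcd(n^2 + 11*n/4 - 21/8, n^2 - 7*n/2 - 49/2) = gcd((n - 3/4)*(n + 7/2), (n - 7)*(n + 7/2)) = n + 7/2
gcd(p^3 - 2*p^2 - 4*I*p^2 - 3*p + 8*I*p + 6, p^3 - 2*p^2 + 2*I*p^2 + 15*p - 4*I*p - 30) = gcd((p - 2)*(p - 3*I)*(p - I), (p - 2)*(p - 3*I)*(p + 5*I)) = p^2 + p*(-2 - 3*I) + 6*I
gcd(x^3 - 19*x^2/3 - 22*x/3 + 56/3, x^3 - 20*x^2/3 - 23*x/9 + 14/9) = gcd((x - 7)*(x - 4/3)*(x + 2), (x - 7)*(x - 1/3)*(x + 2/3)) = x - 7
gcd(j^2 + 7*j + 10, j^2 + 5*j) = j + 5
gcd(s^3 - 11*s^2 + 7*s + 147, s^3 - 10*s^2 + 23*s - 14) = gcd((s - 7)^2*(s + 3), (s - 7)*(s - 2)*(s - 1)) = s - 7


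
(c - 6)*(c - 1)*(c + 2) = c^3 - 5*c^2 - 8*c + 12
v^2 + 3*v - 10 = (v - 2)*(v + 5)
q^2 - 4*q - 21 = (q - 7)*(q + 3)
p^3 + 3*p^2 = p^2*(p + 3)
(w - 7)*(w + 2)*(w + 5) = w^3 - 39*w - 70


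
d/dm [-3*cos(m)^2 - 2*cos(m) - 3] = 2*(3*cos(m) + 1)*sin(m)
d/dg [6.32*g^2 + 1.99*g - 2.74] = 12.64*g + 1.99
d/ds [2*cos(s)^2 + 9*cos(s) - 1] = -(4*cos(s) + 9)*sin(s)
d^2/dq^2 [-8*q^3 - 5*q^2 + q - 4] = -48*q - 10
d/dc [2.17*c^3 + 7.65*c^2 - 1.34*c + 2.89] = 6.51*c^2 + 15.3*c - 1.34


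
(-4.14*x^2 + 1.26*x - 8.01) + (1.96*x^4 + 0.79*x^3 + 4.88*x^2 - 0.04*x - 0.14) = 1.96*x^4 + 0.79*x^3 + 0.74*x^2 + 1.22*x - 8.15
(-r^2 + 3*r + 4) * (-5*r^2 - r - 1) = 5*r^4 - 14*r^3 - 22*r^2 - 7*r - 4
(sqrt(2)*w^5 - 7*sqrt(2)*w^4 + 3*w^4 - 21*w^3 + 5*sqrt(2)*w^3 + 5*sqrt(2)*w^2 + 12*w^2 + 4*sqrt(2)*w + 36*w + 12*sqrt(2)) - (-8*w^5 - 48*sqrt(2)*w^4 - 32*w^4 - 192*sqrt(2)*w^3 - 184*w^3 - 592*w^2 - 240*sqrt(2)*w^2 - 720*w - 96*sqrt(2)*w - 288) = sqrt(2)*w^5 + 8*w^5 + 35*w^4 + 41*sqrt(2)*w^4 + 163*w^3 + 197*sqrt(2)*w^3 + 245*sqrt(2)*w^2 + 604*w^2 + 100*sqrt(2)*w + 756*w + 12*sqrt(2) + 288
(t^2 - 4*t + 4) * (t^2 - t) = t^4 - 5*t^3 + 8*t^2 - 4*t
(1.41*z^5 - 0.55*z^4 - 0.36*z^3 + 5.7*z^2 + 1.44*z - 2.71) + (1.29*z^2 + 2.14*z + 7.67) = 1.41*z^5 - 0.55*z^4 - 0.36*z^3 + 6.99*z^2 + 3.58*z + 4.96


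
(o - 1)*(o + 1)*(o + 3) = o^3 + 3*o^2 - o - 3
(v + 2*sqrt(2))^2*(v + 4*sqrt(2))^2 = v^4 + 12*sqrt(2)*v^3 + 104*v^2 + 192*sqrt(2)*v + 256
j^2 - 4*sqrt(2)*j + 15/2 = (j - 5*sqrt(2)/2)*(j - 3*sqrt(2)/2)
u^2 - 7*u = u*(u - 7)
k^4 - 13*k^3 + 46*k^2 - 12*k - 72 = (k - 6)^2*(k - 2)*(k + 1)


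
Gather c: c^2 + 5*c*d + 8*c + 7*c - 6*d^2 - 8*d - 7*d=c^2 + c*(5*d + 15) - 6*d^2 - 15*d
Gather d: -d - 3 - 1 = -d - 4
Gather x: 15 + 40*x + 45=40*x + 60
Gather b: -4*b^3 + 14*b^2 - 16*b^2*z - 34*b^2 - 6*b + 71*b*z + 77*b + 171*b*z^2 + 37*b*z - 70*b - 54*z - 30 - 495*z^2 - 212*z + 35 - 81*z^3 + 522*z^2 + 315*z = -4*b^3 + b^2*(-16*z - 20) + b*(171*z^2 + 108*z + 1) - 81*z^3 + 27*z^2 + 49*z + 5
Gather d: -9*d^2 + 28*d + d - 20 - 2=-9*d^2 + 29*d - 22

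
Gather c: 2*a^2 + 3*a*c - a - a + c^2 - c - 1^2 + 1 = 2*a^2 - 2*a + c^2 + c*(3*a - 1)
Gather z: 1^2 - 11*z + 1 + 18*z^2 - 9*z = 18*z^2 - 20*z + 2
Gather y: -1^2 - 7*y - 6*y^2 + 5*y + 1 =-6*y^2 - 2*y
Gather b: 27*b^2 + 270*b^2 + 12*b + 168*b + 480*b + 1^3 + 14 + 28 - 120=297*b^2 + 660*b - 77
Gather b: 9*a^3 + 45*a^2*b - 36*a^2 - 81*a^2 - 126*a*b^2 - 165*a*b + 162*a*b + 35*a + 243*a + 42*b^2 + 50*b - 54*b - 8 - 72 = 9*a^3 - 117*a^2 + 278*a + b^2*(42 - 126*a) + b*(45*a^2 - 3*a - 4) - 80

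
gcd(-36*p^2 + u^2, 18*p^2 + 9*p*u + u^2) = 6*p + u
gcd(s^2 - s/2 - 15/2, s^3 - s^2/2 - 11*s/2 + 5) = s + 5/2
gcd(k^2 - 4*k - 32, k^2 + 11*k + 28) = k + 4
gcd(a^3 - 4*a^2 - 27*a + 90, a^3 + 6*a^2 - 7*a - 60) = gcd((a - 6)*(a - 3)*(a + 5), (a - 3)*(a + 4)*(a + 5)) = a^2 + 2*a - 15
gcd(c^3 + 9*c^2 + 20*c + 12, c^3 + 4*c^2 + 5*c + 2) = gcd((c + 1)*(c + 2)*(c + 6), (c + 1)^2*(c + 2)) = c^2 + 3*c + 2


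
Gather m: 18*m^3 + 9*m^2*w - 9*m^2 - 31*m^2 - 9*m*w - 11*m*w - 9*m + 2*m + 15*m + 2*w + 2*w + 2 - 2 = 18*m^3 + m^2*(9*w - 40) + m*(8 - 20*w) + 4*w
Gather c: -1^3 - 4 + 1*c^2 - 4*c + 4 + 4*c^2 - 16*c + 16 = 5*c^2 - 20*c + 15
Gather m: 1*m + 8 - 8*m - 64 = -7*m - 56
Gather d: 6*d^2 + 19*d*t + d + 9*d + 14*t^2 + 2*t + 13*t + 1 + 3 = 6*d^2 + d*(19*t + 10) + 14*t^2 + 15*t + 4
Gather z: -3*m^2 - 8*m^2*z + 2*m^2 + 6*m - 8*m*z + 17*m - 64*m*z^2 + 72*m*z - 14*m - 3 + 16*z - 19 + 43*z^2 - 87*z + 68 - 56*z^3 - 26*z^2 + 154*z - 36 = -m^2 + 9*m - 56*z^3 + z^2*(17 - 64*m) + z*(-8*m^2 + 64*m + 83) + 10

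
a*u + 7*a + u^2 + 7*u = (a + u)*(u + 7)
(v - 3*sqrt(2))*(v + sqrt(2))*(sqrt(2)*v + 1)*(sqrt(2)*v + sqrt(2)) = 2*v^4 - 3*sqrt(2)*v^3 + 2*v^3 - 16*v^2 - 3*sqrt(2)*v^2 - 16*v - 6*sqrt(2)*v - 6*sqrt(2)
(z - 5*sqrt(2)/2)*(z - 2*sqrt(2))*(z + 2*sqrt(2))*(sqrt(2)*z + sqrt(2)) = sqrt(2)*z^4 - 5*z^3 + sqrt(2)*z^3 - 8*sqrt(2)*z^2 - 5*z^2 - 8*sqrt(2)*z + 40*z + 40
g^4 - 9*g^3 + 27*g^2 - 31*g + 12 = (g - 4)*(g - 3)*(g - 1)^2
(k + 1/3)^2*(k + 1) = k^3 + 5*k^2/3 + 7*k/9 + 1/9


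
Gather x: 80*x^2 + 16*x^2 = 96*x^2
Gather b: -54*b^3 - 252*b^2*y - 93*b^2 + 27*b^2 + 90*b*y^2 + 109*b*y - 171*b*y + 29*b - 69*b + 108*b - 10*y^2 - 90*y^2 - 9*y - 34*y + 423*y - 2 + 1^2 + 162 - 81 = -54*b^3 + b^2*(-252*y - 66) + b*(90*y^2 - 62*y + 68) - 100*y^2 + 380*y + 80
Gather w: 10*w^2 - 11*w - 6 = 10*w^2 - 11*w - 6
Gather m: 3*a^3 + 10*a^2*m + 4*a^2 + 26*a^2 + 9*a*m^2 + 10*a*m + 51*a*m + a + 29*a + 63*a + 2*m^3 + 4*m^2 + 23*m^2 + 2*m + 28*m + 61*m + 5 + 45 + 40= 3*a^3 + 30*a^2 + 93*a + 2*m^3 + m^2*(9*a + 27) + m*(10*a^2 + 61*a + 91) + 90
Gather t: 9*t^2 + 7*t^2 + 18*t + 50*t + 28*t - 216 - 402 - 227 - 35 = 16*t^2 + 96*t - 880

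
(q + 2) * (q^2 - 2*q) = q^3 - 4*q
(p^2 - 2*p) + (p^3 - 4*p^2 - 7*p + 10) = p^3 - 3*p^2 - 9*p + 10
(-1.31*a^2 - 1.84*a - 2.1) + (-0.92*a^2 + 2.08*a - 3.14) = -2.23*a^2 + 0.24*a - 5.24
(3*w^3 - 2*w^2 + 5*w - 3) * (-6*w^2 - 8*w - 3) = -18*w^5 - 12*w^4 - 23*w^3 - 16*w^2 + 9*w + 9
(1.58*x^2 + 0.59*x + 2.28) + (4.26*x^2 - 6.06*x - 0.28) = 5.84*x^2 - 5.47*x + 2.0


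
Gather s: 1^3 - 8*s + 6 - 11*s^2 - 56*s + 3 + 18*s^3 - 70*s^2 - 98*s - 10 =18*s^3 - 81*s^2 - 162*s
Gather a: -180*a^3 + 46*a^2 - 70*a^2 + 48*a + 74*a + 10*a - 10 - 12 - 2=-180*a^3 - 24*a^2 + 132*a - 24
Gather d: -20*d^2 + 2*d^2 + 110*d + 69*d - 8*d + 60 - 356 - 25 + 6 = -18*d^2 + 171*d - 315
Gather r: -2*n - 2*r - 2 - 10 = -2*n - 2*r - 12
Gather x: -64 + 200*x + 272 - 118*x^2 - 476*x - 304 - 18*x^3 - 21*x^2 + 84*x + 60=-18*x^3 - 139*x^2 - 192*x - 36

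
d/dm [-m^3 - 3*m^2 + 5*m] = -3*m^2 - 6*m + 5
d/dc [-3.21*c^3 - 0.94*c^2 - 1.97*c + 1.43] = -9.63*c^2 - 1.88*c - 1.97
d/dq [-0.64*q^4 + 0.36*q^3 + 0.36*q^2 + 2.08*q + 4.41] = -2.56*q^3 + 1.08*q^2 + 0.72*q + 2.08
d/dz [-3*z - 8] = -3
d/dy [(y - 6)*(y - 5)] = 2*y - 11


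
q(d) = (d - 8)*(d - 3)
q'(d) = 2*d - 11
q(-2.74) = 61.65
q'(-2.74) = -16.48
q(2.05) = 5.65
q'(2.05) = -6.90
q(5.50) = -6.25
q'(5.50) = 0.00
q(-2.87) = 63.81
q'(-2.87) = -16.74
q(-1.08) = 37.05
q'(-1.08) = -13.16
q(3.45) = -2.05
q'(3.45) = -4.10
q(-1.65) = 44.87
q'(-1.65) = -14.30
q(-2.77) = 62.14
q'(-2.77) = -16.54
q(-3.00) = 66.00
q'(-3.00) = -17.00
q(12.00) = 36.00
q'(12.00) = 13.00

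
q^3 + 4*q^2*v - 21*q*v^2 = q*(q - 3*v)*(q + 7*v)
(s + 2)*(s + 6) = s^2 + 8*s + 12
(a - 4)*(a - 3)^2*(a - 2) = a^4 - 12*a^3 + 53*a^2 - 102*a + 72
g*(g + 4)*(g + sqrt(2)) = g^3 + sqrt(2)*g^2 + 4*g^2 + 4*sqrt(2)*g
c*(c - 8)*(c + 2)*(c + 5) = c^4 - c^3 - 46*c^2 - 80*c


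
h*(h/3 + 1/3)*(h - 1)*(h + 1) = h^4/3 + h^3/3 - h^2/3 - h/3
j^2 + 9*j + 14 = (j + 2)*(j + 7)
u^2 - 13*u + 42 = (u - 7)*(u - 6)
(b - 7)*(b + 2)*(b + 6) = b^3 + b^2 - 44*b - 84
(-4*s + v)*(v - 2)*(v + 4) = -4*s*v^2 - 8*s*v + 32*s + v^3 + 2*v^2 - 8*v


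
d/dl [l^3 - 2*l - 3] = 3*l^2 - 2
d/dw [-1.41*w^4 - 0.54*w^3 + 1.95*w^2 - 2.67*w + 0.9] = -5.64*w^3 - 1.62*w^2 + 3.9*w - 2.67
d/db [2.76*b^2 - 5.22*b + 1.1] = 5.52*b - 5.22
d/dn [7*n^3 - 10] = 21*n^2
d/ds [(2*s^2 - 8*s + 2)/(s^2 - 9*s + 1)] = 10*(1 - s^2)/(s^4 - 18*s^3 + 83*s^2 - 18*s + 1)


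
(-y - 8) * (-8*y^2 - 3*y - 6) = 8*y^3 + 67*y^2 + 30*y + 48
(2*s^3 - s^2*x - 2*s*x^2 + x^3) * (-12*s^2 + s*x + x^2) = -24*s^5 + 14*s^4*x + 25*s^3*x^2 - 15*s^2*x^3 - s*x^4 + x^5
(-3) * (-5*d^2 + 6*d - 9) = 15*d^2 - 18*d + 27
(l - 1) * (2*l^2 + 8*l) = 2*l^3 + 6*l^2 - 8*l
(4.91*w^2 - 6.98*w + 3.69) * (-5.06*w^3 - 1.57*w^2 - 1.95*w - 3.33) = -24.8446*w^5 + 27.6101*w^4 - 17.2873*w^3 - 8.5326*w^2 + 16.0479*w - 12.2877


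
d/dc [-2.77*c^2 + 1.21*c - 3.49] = 1.21 - 5.54*c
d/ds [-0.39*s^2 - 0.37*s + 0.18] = -0.78*s - 0.37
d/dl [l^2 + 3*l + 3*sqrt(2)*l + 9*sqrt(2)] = 2*l + 3 + 3*sqrt(2)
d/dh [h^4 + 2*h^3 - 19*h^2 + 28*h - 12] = 4*h^3 + 6*h^2 - 38*h + 28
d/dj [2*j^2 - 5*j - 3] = 4*j - 5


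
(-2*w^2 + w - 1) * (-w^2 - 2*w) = 2*w^4 + 3*w^3 - w^2 + 2*w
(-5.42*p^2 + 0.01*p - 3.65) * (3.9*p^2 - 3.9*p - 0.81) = -21.138*p^4 + 21.177*p^3 - 9.8838*p^2 + 14.2269*p + 2.9565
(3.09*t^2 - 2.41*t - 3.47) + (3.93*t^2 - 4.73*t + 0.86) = 7.02*t^2 - 7.14*t - 2.61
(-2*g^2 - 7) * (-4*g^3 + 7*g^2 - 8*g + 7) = 8*g^5 - 14*g^4 + 44*g^3 - 63*g^2 + 56*g - 49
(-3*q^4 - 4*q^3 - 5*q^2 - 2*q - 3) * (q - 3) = -3*q^5 + 5*q^4 + 7*q^3 + 13*q^2 + 3*q + 9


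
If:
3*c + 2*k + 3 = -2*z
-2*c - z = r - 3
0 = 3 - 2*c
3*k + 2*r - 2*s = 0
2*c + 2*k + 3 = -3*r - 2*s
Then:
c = 3/2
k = -99/40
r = 51/40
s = -39/16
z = -51/40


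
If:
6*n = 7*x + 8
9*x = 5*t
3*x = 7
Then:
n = 73/18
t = 21/5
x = 7/3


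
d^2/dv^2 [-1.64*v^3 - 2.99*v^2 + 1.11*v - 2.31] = -9.84*v - 5.98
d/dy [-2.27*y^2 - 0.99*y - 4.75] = -4.54*y - 0.99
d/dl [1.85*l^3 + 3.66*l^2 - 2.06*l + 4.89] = 5.55*l^2 + 7.32*l - 2.06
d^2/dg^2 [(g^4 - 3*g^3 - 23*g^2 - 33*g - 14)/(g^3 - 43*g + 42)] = 8*(5*g^6 - 153*g^5 + 813*g^4 - 3663*g^3 + 9240*g^2 - 3528*g - 31514)/(g^9 - 129*g^7 + 126*g^6 + 5547*g^5 - 10836*g^4 - 74215*g^3 + 232974*g^2 - 227556*g + 74088)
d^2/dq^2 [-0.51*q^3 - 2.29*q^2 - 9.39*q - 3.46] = -3.06*q - 4.58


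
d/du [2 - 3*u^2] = -6*u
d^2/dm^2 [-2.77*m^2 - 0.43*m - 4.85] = -5.54000000000000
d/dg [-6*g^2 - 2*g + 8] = -12*g - 2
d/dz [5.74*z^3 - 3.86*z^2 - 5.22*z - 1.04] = 17.22*z^2 - 7.72*z - 5.22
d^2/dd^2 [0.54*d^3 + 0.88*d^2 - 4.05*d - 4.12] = 3.24*d + 1.76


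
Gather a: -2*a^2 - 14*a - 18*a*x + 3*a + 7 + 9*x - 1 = -2*a^2 + a*(-18*x - 11) + 9*x + 6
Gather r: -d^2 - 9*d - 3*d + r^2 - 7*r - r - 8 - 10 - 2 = -d^2 - 12*d + r^2 - 8*r - 20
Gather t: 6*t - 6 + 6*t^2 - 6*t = 6*t^2 - 6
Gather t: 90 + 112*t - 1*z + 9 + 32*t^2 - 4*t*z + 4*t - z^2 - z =32*t^2 + t*(116 - 4*z) - z^2 - 2*z + 99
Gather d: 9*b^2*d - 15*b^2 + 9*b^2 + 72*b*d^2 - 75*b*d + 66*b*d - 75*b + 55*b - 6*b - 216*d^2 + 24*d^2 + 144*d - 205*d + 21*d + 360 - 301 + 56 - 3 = -6*b^2 - 26*b + d^2*(72*b - 192) + d*(9*b^2 - 9*b - 40) + 112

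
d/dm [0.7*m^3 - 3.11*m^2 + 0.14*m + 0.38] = 2.1*m^2 - 6.22*m + 0.14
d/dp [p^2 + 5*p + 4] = 2*p + 5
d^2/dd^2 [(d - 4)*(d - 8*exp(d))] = -8*d*exp(d) + 16*exp(d) + 2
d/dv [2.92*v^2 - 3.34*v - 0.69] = 5.84*v - 3.34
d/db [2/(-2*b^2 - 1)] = 8*b/(2*b^2 + 1)^2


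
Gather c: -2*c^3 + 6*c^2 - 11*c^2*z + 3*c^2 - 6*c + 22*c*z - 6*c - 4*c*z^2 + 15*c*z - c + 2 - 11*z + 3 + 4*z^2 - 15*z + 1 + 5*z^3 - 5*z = -2*c^3 + c^2*(9 - 11*z) + c*(-4*z^2 + 37*z - 13) + 5*z^3 + 4*z^2 - 31*z + 6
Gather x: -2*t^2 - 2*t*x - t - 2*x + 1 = -2*t^2 - t + x*(-2*t - 2) + 1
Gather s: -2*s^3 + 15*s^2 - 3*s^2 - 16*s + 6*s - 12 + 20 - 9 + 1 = -2*s^3 + 12*s^2 - 10*s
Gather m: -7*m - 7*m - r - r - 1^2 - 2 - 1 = -14*m - 2*r - 4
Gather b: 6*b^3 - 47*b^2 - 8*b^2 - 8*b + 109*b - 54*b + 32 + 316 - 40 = 6*b^3 - 55*b^2 + 47*b + 308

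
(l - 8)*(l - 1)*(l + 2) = l^3 - 7*l^2 - 10*l + 16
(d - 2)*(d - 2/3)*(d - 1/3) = d^3 - 3*d^2 + 20*d/9 - 4/9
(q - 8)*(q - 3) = q^2 - 11*q + 24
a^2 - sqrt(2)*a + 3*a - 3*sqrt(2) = (a + 3)*(a - sqrt(2))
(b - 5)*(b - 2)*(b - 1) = b^3 - 8*b^2 + 17*b - 10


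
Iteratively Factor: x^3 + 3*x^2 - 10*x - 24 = (x + 2)*(x^2 + x - 12) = (x + 2)*(x + 4)*(x - 3)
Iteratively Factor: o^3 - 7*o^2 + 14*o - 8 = (o - 1)*(o^2 - 6*o + 8) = (o - 4)*(o - 1)*(o - 2)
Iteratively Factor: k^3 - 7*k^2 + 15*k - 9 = (k - 3)*(k^2 - 4*k + 3) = (k - 3)^2*(k - 1)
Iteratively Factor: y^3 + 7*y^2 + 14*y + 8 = (y + 4)*(y^2 + 3*y + 2) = (y + 2)*(y + 4)*(y + 1)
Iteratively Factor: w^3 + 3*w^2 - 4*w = (w - 1)*(w^2 + 4*w) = (w - 1)*(w + 4)*(w)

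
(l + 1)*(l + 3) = l^2 + 4*l + 3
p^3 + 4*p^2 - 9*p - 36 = (p - 3)*(p + 3)*(p + 4)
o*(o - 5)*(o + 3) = o^3 - 2*o^2 - 15*o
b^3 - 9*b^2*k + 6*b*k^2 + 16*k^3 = (b - 8*k)*(b - 2*k)*(b + k)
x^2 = x^2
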